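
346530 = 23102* 15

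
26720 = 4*6680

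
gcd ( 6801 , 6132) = 3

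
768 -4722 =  - 3954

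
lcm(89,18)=1602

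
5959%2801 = 357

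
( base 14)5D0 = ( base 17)406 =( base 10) 1162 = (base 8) 2212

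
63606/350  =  181+128/175 =181.73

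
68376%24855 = 18666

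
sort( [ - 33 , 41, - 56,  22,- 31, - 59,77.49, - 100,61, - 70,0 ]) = [ - 100, - 70, - 59, - 56, - 33, - 31,0,22,41,61, 77.49 ]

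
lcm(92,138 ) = 276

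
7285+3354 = 10639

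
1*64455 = 64455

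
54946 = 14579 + 40367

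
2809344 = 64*43896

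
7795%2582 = 49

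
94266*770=72584820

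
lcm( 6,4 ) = 12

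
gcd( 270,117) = 9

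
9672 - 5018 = 4654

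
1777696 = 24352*73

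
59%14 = 3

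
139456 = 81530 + 57926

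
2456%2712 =2456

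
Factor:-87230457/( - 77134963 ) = 3^2*79^2*1553^1*77134963^(  -  1)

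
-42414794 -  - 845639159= 803224365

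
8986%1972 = 1098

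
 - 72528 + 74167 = 1639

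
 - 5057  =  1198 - 6255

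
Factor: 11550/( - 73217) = - 2^1*3^1*5^2*7^1*11^1*211^( - 1 )*347^( - 1)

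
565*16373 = 9250745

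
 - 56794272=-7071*8032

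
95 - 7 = 88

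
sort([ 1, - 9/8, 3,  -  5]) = [ - 5, - 9/8,1,3 ] 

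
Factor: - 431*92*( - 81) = 3211812 = 2^2*3^4*23^1*431^1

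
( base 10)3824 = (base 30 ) 47E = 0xEF0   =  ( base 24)6F8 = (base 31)3ub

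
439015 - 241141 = 197874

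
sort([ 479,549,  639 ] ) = [479, 549, 639] 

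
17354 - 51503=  - 34149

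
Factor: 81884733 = 3^1 * 7^3*17^1*31^1*151^1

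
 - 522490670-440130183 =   -  962620853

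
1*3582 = 3582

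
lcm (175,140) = 700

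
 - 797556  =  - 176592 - 620964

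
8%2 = 0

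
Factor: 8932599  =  3^4*13^1*17^1 *499^1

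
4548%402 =126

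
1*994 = 994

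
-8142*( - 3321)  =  27039582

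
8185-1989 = 6196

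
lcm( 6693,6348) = 615756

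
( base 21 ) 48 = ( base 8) 134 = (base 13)71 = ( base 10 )92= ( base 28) 38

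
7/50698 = 7/50698 = 0.00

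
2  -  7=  - 5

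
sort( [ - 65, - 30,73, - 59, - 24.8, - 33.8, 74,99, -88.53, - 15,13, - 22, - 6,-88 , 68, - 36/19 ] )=[ - 88.53, - 88, - 65, - 59, - 33.8,- 30, - 24.8,- 22 , - 15, - 6, - 36/19,13,68, 73,74,99] 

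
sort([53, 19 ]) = [ 19,53]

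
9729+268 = 9997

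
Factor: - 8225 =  - 5^2*7^1 * 47^1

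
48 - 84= - 36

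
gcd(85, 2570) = 5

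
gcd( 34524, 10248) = 84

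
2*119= 238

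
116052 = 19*6108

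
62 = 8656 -8594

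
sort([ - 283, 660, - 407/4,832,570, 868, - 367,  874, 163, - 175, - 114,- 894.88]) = [ - 894.88, - 367,  -  283,  -  175, - 114, - 407/4,163,  570,660,832,868,874] 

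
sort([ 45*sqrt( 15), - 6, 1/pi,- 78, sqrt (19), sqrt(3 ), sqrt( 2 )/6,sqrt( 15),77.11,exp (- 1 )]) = [ - 78, - 6,sqrt(2)/6,1/pi,exp( - 1),sqrt(3) , sqrt(15 ), sqrt (19 ), 77.11, 45*sqrt( 15 )]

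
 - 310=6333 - 6643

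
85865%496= 57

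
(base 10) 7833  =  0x1e99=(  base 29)993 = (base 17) 1a1d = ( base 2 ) 1111010011001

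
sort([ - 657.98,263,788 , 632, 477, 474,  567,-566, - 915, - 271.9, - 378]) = [- 915, - 657.98, - 566, - 378,  -  271.9,263,474, 477, 567 , 632,  788 ] 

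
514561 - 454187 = 60374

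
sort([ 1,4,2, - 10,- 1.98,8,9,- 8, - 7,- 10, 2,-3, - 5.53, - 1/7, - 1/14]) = [ - 10,-10, - 8, - 7, - 5.53, - 3, - 1.98, - 1/7,  -  1/14,1,2,2,4,8,9]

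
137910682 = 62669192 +75241490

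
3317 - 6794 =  - 3477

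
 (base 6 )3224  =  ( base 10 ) 736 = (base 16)2e0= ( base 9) 1007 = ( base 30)og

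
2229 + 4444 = 6673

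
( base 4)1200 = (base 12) 80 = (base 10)96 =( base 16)60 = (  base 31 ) 33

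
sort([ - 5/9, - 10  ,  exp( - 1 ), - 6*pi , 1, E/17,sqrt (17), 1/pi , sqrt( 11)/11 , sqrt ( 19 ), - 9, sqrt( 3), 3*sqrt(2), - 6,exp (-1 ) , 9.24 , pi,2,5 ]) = [ - 6*pi,  -  10,-9, - 6, -5/9,E/17 , sqrt(11)/11, 1/pi,exp (  -  1),exp( - 1),1,sqrt( 3) , 2 , pi,sqrt( 17),3*sqrt(2), sqrt( 19 ), 5  ,  9.24 ] 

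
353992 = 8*44249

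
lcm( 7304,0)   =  0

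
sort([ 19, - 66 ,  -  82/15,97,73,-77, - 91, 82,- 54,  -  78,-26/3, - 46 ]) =[  -  91  , - 78, - 77,  -  66, - 54, - 46,-26/3, - 82/15,19 , 73,82,97] 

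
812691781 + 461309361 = 1274001142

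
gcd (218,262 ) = 2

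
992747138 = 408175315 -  - 584571823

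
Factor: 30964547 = 19^1*29^1*56197^1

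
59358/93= 638+8/31 = 638.26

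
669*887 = 593403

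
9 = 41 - 32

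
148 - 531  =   - 383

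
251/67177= 251/67177 = 0.00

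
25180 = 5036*5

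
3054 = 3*1018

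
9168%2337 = 2157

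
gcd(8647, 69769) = 1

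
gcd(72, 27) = 9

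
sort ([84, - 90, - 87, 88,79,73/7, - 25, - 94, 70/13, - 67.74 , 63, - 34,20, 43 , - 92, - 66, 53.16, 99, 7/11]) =[ - 94, - 92, - 90,-87 , - 67.74,  -  66, - 34,-25, 7/11, 70/13 , 73/7, 20,43,53.16,  63, 79,84, 88,99 ] 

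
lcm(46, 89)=4094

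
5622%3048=2574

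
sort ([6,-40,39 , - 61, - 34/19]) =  [ - 61, - 40, - 34/19, 6  ,  39] 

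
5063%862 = 753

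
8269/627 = 13+ 118/627 = 13.19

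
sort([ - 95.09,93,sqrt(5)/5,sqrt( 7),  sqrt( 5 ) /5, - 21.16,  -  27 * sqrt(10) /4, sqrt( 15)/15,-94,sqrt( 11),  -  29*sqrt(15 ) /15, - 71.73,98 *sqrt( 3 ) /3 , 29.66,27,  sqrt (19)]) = [ - 95.09,-94, - 71.73, - 27*sqrt (10 ) /4,-21.16, - 29* sqrt ( 15)/15,sqrt(15 )/15,sqrt(5)/5, sqrt(5)/5 , sqrt( 7),  sqrt(11),sqrt( 19),  27, 29.66,98*sqrt (3 ) /3, 93 ]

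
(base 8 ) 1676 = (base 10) 958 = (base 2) 1110111110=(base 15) 43D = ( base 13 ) 589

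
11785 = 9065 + 2720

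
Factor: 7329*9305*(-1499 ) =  - 102226321155 = -3^1*5^1*7^1*349^1* 1499^1*1861^1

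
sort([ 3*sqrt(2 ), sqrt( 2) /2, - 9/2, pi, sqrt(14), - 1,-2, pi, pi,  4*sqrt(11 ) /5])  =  [ - 9/2, - 2,  -  1, sqrt(2)/2 , 4*sqrt(11)/5, pi, pi, pi, sqrt (14), 3*sqrt(2)] 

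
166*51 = 8466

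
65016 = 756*86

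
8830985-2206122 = 6624863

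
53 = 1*53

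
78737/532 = 148 + 1/532 = 148.00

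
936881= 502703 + 434178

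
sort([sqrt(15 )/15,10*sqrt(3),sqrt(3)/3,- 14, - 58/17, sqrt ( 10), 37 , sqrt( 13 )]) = [ - 14,  -  58/17, sqrt(15)/15,sqrt( 3 )/3,sqrt(10 ), sqrt( 13), 10*sqrt ( 3), 37]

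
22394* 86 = 1925884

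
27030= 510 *53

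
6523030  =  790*8257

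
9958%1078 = 256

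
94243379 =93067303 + 1176076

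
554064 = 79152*7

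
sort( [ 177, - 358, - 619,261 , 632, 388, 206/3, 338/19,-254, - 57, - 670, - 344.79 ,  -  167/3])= [ - 670, - 619, - 358,-344.79,-254, - 57,-167/3,338/19,206/3 , 177 , 261,388,632]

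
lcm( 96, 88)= 1056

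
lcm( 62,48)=1488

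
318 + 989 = 1307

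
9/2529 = 1/281 = 0.00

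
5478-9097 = -3619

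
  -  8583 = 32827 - 41410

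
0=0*7815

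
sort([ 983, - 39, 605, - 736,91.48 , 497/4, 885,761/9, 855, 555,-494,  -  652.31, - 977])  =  [ - 977,  -  736, - 652.31, - 494,-39, 761/9,91.48,497/4,555,605 , 855, 885,983 ] 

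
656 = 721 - 65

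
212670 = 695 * 306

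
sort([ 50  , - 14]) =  [ - 14,50] 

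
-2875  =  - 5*575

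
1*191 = 191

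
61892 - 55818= 6074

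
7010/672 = 10 + 145/336 = 10.43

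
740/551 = 1+189/551 = 1.34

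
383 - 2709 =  - 2326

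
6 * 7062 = 42372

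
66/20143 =66/20143= 0.00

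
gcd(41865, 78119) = 1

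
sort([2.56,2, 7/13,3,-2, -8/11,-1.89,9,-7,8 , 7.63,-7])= [ - 7, - 7,-2,-1.89,-8/11,7/13,2, 2.56,  3, 7.63,8,9]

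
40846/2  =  20423 = 20423.00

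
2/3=2/3 = 0.67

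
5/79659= 5/79659 = 0.00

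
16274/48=339 + 1/24 =339.04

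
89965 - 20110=69855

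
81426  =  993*82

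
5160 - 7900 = - 2740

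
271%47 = 36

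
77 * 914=70378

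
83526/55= 83526/55  =  1518.65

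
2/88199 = 2/88199 = 0.00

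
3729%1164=237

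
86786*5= 433930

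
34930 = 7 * 4990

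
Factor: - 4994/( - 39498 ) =3^( - 1 ) * 11^1*29^( - 1) = 11/87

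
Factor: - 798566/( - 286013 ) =2^1*7^( - 2 )*13^ (- 1 )*449^( - 1)*399283^1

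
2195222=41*53542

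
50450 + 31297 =81747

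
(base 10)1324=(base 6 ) 10044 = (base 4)110230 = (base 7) 3601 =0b10100101100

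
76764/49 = 1566 + 30/49 = 1566.61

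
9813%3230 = 123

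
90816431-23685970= 67130461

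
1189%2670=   1189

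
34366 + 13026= 47392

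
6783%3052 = 679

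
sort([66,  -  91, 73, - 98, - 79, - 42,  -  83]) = [ - 98 , - 91, - 83, - 79, - 42,66 , 73]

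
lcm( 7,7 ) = 7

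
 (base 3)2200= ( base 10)72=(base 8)110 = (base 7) 132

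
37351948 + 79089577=116441525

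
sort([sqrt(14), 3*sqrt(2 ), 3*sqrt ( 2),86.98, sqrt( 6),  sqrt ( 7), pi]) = [sqrt(6)  ,  sqrt(7), pi, sqrt(14 ), 3*sqrt(2), 3 *sqrt(2),86.98]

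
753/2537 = 753/2537 = 0.30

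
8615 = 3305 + 5310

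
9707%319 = 137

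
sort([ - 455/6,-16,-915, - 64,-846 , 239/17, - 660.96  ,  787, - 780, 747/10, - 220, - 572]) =[  -  915, - 846, - 780,  -  660.96, - 572, - 220,-455/6, - 64 , - 16,239/17,747/10,787 ] 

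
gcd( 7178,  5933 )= 1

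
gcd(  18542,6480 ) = 2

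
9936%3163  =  447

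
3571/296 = 12 + 19/296 = 12.06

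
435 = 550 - 115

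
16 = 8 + 8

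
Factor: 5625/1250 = 2^( - 1)*3^2 = 9/2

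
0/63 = 0 = 0.00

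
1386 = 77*18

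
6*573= 3438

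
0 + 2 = 2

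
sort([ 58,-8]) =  [ - 8 , 58]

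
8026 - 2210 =5816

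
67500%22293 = 621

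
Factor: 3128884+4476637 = 7^1*11^1*98773^1 = 7605521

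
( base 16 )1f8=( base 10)504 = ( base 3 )200200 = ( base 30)go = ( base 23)LL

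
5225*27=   141075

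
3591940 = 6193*580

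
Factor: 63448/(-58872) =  - 3^( - 1 )*7^1*103^1*223^ ( - 1 ) = -721/669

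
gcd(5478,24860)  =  22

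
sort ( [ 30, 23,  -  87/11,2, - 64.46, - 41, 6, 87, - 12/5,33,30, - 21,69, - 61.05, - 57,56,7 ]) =[-64.46, - 61.05, - 57, - 41,-21, - 87/11, - 12/5, 2, 6, 7 , 23,30, 30,33,56,69,87] 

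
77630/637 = 121 + 79/91 =121.87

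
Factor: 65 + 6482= 6547^1 = 6547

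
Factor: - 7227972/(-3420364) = 3^2*41^1*59^1* 83^1*127^( - 1)  *  6733^( - 1) = 1806993/855091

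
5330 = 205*26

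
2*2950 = 5900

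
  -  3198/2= -1599 = -1599.00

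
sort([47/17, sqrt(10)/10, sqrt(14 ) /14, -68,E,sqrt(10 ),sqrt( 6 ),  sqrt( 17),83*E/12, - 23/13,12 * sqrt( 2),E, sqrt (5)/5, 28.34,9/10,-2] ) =[-68,  -  2,-23/13, sqrt(14 ) /14,sqrt( 10)/10 , sqrt(5 )/5,  9/10, sqrt(6), E, E, 47/17, sqrt( 10), sqrt(17 ),12 * sqrt( 2),83*E/12,28.34]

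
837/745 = 837/745=1.12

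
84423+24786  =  109209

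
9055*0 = 0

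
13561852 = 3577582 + 9984270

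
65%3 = 2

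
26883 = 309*87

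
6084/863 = 7+43/863 = 7.05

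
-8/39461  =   - 8/39461   =  -  0.00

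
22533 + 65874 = 88407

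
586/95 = 586/95 = 6.17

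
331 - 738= - 407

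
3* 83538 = 250614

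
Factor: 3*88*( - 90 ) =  - 2^4*3^3*5^1*11^1 = - 23760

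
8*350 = 2800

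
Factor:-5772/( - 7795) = 2^2*3^1*5^( - 1)*13^1*37^1*1559^( - 1 )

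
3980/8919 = 3980/8919  =  0.45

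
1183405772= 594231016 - -589174756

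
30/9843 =10/3281 = 0.00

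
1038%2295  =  1038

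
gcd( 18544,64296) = 152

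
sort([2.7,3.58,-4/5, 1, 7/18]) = [ - 4/5, 7/18, 1,2.7,3.58]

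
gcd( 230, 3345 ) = 5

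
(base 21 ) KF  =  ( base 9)533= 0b110110011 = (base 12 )303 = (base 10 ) 435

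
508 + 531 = 1039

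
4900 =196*25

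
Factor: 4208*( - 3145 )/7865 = -2646832/1573 = - 2^4*11^( - 2)*13^ (-1)*17^1*37^1*263^1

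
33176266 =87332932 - 54156666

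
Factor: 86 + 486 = 572 = 2^2*11^1*13^1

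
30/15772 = 15/7886 = 0.00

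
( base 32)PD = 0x32D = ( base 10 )813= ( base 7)2241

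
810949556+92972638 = 903922194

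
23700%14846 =8854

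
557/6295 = 557/6295 = 0.09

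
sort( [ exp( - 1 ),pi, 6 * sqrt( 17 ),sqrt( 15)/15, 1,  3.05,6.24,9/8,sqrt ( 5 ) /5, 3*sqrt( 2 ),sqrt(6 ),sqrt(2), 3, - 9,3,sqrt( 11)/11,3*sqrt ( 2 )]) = [ - 9,sqrt( 15 ) /15,sqrt(11 ) /11, exp( - 1) , sqrt( 5) /5, 1,9/8, sqrt( 2),sqrt( 6 ),3,3,3.05,pi,3*sqrt (2), 3*  sqrt( 2), 6.24,6*sqrt(17 ) ]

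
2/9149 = 2/9149 = 0.00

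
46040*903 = 41574120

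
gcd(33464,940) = 188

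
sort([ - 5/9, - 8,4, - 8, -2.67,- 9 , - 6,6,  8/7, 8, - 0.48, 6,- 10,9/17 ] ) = [- 10, - 9, - 8, - 8 , - 6, - 2.67,-5/9, - 0.48  ,  9/17,8/7,4,6, 6,8 ] 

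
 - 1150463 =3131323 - 4281786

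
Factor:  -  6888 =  - 2^3*3^1*7^1*41^1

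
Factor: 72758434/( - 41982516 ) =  - 36379217/20991258 =-2^( - 1 )*3^ (- 3)*7^2*331^1*2243^1*388727^(-1 ) 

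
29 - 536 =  - 507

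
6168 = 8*771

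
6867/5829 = 1 + 346/1943 = 1.18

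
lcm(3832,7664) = 7664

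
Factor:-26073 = -3^2*2897^1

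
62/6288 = 31/3144 = 0.01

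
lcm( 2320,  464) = 2320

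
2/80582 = 1/40291 = 0.00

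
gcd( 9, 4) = 1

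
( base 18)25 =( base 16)29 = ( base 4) 221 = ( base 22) 1j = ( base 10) 41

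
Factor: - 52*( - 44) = 2288=2^4*11^1*13^1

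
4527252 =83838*54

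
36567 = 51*717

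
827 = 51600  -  50773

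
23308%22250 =1058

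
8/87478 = 4/43739 =0.00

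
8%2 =0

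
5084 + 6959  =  12043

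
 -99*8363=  - 827937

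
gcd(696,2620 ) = 4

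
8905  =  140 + 8765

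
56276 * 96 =5402496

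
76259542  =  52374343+23885199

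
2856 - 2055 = 801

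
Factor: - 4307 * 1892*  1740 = -2^4*3^1 * 5^1 * 11^1 * 29^1*43^1 * 59^1 * 73^1 = - 14178988560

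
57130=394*145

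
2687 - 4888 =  - 2201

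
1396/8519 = 1396/8519 = 0.16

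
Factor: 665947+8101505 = 8767452 = 2^2*3^1 *137^1*5333^1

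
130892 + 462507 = 593399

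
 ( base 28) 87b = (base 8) 14517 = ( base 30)75T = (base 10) 6479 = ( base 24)b5n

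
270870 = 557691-286821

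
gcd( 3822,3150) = 42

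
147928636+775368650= 923297286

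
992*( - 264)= - 261888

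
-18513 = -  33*561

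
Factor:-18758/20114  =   - 83^1*89^( -1) = - 83/89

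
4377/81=54 + 1/27=   54.04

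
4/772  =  1/193 = 0.01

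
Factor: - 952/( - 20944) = 2^(-1)*11^( - 1 )= 1/22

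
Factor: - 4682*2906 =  - 2^2*1453^1*2341^1 = - 13605892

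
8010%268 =238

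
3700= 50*74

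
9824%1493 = 866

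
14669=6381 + 8288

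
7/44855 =7/44855=0.00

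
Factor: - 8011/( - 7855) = 5^(-1)*1571^(-1)*8011^1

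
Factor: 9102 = 2^1* 3^1*37^1*41^1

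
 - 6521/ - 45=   144+41/45=144.91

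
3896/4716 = 974/1179 =0.83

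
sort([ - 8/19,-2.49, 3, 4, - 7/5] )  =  [ - 2.49,-7/5, - 8/19, 3,4 ]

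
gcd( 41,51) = 1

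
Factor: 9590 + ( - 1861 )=59^1*131^1= 7729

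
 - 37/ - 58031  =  37/58031 = 0.00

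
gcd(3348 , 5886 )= 54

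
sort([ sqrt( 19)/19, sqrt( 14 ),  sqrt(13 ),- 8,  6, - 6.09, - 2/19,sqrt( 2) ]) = [  -  8, - 6.09,  -  2/19,sqrt(19)/19 , sqrt(2),sqrt( 13 ),sqrt( 14 ),6 ]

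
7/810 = 7/810 = 0.01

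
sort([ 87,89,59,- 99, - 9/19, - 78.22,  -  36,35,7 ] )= [  -  99, - 78.22,-36 ,  -  9/19, 7,35,59 , 87,89 ]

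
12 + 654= 666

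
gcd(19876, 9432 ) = 4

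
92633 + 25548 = 118181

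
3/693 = 1/231  =  0.00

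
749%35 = 14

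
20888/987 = 2984/141 = 21.16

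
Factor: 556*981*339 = 2^2*3^3*109^1*113^1  *139^1 = 184902804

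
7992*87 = 695304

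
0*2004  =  0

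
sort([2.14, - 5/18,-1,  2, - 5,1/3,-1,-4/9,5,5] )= [ - 5, - 1 , - 1,-4/9 , - 5/18 , 1/3, 2, 2.14, 5,  5] 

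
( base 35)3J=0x7C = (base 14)8C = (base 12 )a4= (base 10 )124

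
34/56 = 17/28=0.61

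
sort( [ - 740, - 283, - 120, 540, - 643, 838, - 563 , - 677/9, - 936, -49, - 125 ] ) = [ - 936, - 740, - 643, - 563, - 283, - 125, - 120, - 677/9, - 49, 540, 838] 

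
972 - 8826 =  - 7854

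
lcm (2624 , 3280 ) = 13120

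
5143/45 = 5143/45 =114.29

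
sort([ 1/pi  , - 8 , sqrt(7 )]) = [  -  8,  1/pi, sqrt(7) ]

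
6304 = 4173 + 2131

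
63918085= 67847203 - 3929118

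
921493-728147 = 193346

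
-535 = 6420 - 6955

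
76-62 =14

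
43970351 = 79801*551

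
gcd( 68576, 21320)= 8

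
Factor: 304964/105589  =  956/331=2^2*239^1*331^(-1 )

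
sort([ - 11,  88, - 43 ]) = [  -  43, - 11 , 88 ]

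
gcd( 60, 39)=3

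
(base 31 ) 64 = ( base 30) 6A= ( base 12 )13a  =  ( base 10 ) 190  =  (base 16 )be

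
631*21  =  13251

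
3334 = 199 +3135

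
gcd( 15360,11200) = 320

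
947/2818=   947/2818 = 0.34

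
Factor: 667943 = 23^1*113^1*257^1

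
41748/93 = 13916/31 = 448.90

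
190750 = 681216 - 490466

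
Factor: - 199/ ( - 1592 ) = 1/8=2^( - 3) 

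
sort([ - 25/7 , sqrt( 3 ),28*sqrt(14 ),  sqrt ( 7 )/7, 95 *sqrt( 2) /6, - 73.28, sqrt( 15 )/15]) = [ - 73.28, - 25/7, sqrt( 15 )/15, sqrt( 7 ) /7, sqrt ( 3) , 95*sqrt(2 )/6, 28*sqrt( 14 ) ]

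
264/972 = 22/81 = 0.27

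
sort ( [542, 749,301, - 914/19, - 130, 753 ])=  [ - 130, - 914/19, 301, 542, 749,753] 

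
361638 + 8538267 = 8899905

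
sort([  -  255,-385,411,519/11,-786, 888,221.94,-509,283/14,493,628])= [ - 786, - 509,-385,-255,283/14,519/11,221.94, 411, 493,  628, 888]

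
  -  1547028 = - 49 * 31572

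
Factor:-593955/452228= - 2^ (-2 )  *3^2*5^1*7^( - 1 )*31^( -1 )*67^1*197^1*521^(-1)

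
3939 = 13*303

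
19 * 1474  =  28006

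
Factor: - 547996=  - 2^2*136999^1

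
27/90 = 3/10 = 0.30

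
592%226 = 140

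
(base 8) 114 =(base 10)76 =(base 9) 84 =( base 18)44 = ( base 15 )51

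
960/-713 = -2 + 466/713 = - 1.35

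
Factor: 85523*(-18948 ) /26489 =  - 2^2*3^1*1579^1*26489^( -1 )*85523^1 = - 1620489804/26489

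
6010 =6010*1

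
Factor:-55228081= - 31^1*1781551^1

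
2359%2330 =29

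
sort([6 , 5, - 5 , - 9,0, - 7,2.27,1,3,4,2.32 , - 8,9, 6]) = [ -9, - 8, - 7, - 5,0, 1,  2.27,  2.32, 3,4, 5,6,6,9]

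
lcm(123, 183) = 7503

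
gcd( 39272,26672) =8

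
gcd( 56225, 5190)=865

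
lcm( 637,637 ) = 637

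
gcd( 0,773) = 773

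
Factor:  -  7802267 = - 11^1*23^1*30839^1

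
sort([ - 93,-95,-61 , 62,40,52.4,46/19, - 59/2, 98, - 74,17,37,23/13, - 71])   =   [ - 95, - 93,- 74, -71, -61, - 59/2, 23/13,46/19,17,37, 40, 52.4,62 , 98] 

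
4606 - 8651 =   -  4045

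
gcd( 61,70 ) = 1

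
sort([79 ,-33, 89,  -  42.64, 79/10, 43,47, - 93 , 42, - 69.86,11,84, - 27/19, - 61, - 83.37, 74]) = [  -  93 ,-83.37,-69.86,-61  , - 42.64 , -33, -27/19,79/10  ,  11,42 , 43,47, 74,79,84,89 ] 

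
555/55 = 111/11 =10.09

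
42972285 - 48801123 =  - 5828838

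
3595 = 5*719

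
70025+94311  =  164336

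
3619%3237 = 382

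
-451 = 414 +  - 865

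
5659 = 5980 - 321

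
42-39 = 3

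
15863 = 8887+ 6976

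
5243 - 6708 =  -  1465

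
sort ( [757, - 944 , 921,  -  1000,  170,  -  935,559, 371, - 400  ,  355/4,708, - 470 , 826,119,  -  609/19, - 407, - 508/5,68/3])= [-1000, - 944, - 935, - 470, - 407 , - 400, - 508/5, - 609/19, 68/3,355/4,119, 170,  371,559, 708,757,826,921 ]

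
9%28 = 9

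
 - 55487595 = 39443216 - 94930811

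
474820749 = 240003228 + 234817521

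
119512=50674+68838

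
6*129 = 774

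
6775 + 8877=15652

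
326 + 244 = 570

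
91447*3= 274341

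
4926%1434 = 624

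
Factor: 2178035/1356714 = 2^( - 1 )*3^( - 2)*5^1*19^( - 1 )*53^1*3967^(-1)*8219^1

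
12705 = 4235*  3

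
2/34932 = 1/17466 = 0.00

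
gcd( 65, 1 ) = 1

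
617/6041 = 617/6041 = 0.10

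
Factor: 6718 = 2^1  *  3359^1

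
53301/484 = 53301/484 = 110.13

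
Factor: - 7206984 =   -  2^3*3^2*199^1*503^1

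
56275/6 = 9379  +  1/6 = 9379.17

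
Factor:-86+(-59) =  -  5^1 * 29^1 = - 145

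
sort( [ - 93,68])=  [-93,68] 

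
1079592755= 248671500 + 830921255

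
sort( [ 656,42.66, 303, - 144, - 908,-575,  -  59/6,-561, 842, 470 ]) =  [-908, - 575, - 561, - 144, - 59/6 , 42.66,303,470,656, 842]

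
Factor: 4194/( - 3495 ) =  - 6/5 = -2^1*3^1*5^( - 1)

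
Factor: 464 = 2^4*29^1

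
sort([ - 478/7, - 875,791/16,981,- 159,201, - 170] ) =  [  -  875,-170,-159,-478/7, 791/16, 201, 981]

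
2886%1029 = 828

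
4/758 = 2/379 = 0.01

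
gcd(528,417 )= 3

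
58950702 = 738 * 79879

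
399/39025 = 57/5575 = 0.01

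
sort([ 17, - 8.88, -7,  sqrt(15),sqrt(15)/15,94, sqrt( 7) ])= [-8.88, - 7,sqrt(15)/15,sqrt(7), sqrt( 15 ), 17,94 ]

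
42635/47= 907 + 6/47 = 907.13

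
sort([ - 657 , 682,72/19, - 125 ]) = [- 657,-125, 72/19,682 ]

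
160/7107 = 160/7107 = 0.02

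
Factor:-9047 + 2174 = -3^1 * 29^1*79^1  =  -6873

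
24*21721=521304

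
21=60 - 39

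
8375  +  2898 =11273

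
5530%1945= 1640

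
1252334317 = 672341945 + 579992372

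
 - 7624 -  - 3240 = - 4384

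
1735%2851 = 1735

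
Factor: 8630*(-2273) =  - 19615990 =- 2^1*5^1*863^1*2273^1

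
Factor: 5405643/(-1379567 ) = -317979/81151= -3^3*7^(- 1 )*11593^( - 1)*11777^1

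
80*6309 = 504720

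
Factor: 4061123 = 11^2*33563^1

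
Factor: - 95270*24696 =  - 2^4 * 3^2 *5^1*7^4*1361^1  =  - 2352787920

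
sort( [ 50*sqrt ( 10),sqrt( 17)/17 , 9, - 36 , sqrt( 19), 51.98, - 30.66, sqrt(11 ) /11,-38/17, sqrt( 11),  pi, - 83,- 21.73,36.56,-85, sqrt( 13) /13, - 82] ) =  [-85, - 83, - 82, - 36, - 30.66, - 21.73, - 38/17,sqrt(17 )/17, sqrt(13 ) /13, sqrt (11 )/11, pi, sqrt (11), sqrt(19 ),9, 36.56,51.98, 50*sqrt (10) ] 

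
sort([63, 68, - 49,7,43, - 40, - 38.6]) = [  -  49, - 40, - 38.6,7,  43,63,68] 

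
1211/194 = 1211/194=6.24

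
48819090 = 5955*8198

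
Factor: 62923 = 7^1*89^1*101^1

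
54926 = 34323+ 20603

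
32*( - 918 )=  -  29376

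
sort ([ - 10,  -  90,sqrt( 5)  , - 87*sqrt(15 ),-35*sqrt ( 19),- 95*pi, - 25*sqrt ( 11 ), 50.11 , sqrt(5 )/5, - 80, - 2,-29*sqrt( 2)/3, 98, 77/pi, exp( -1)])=[-87* sqrt( 15 ), -95 * pi , - 35*sqrt(19 ),-90, - 25*sqrt(11 ), - 80,-29*sqrt(2 )/3, - 10, - 2,  exp(  -  1 ) , sqrt ( 5 )/5, sqrt( 5 ),77/pi, 50.11, 98] 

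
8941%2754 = 679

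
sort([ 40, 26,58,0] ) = [0,  26,40, 58 ] 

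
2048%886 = 276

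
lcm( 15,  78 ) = 390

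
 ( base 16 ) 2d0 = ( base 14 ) 396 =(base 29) oo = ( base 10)720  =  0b1011010000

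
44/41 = 1 + 3/41 = 1.07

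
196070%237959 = 196070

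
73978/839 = 73978/839 = 88.17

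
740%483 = 257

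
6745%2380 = 1985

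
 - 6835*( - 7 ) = 47845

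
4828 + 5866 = 10694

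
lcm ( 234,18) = 234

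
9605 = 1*9605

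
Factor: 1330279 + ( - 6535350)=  - 5205071^1 = - 5205071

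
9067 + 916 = 9983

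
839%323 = 193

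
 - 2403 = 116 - 2519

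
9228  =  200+9028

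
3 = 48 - 45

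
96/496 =6/31 =0.19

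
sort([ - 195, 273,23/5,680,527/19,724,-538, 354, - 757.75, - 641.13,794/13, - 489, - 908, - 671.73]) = [ - 908, - 757.75, - 671.73,  -  641.13, - 538 ,-489, - 195,  23/5,527/19 , 794/13,273,354,680 , 724]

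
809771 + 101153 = 910924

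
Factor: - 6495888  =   - 2^4*3^1*7^1*19333^1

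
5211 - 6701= - 1490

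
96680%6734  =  2404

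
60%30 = 0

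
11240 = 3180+8060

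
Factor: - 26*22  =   - 572 = -2^2*11^1 * 13^1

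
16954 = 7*2422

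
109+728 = 837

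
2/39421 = 2/39421 = 0.00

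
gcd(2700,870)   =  30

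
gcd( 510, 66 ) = 6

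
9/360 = 1/40  =  0.03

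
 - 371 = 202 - 573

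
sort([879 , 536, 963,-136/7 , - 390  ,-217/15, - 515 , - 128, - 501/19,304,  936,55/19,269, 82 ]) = [ - 515, -390 , - 128,-501/19,-136/7 ,-217/15,55/19, 82,  269,304, 536,879,936, 963] 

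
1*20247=20247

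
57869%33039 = 24830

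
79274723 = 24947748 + 54326975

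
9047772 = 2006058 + 7041714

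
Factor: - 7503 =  - 3^1*41^1*61^1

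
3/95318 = 3/95318 = 0.00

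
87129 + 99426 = 186555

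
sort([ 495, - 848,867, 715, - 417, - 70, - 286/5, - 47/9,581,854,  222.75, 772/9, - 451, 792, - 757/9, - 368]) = [-848, - 451, - 417, - 368, - 757/9,-70, - 286/5, - 47/9, 772/9, 222.75,495, 581, 715,792,  854,867] 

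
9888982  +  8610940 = 18499922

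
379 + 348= 727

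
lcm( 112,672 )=672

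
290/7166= 145/3583 = 0.04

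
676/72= 169/18= 9.39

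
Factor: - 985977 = - 3^2*71^1 * 1543^1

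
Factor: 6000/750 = 8 = 2^3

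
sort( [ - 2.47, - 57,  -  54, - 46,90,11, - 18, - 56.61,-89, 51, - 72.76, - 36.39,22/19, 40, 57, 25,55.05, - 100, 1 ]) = [ - 100, - 89, - 72.76,- 57, - 56.61,-54, - 46,  -  36.39,  -  18, - 2.47, 1 , 22/19, 11,25,40, 51,  55.05,  57, 90]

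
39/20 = 1 + 19/20=1.95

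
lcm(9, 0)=0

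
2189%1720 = 469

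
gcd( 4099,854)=1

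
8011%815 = 676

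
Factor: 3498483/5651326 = 2^( - 1 )*3^1*151^( - 1 ) * 167^1 * 6983^1*18713^( -1) 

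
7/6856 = 7/6856 =0.00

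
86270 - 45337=40933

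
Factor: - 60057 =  - 3^2*6673^1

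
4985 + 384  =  5369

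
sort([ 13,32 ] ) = [ 13, 32] 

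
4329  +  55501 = 59830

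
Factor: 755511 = 3^1*71^1*3547^1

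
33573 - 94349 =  - 60776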